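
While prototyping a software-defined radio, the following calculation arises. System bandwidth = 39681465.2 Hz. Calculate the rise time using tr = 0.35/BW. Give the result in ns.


Rise time from bandwidth relationship:
tr = 0.35 / BW
   = 0.35 / 39681465.2
   = 8.820238825e-09 s
   = 8.8202 ns

8.8202 ns


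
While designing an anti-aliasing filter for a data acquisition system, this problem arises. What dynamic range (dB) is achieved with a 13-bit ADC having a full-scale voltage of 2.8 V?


Dynamic range from full-scale to LSB:
V_min = V_max / 2^bits = 2.8 / 2^13
DR = 20 * log10(V_max / V_min)
   = 20 * log10(2^13)
   = 20 * 13 * log10(2)
   = 78.27 dB

78.27 dB


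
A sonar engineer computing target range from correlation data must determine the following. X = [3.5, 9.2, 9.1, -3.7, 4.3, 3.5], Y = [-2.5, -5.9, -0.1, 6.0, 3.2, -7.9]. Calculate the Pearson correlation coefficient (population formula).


Pearson correlation coefficient (population):
r = cov(X,Y) / (std(X) * std(Y))
Mean X = 4.3167, Mean Y = -1.2
Cov(X,Y) = -11.491667
Std(X) = 4.326822, Std(Y) = 4.849055
r = -0.5477

-0.5477


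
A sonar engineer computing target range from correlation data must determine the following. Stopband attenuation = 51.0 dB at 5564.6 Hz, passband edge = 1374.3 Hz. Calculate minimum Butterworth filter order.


Butterworth filter order formula:
n = log10(10^(A/10) - 1) / (2 * log10(f_stop/f_pass))
10^(51.0/10) - 1 = 125891.5412
f_stop/f_pass = 5564.6 / 1374.3 = 4.049
n = 4.1985 -> ceil = 5

5


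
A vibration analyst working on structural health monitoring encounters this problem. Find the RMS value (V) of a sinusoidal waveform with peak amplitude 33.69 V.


RMS voltage for a sinusoidal waveform:
V_rms = V_peak / sqrt(2)
      = 33.69 / 1.414214
      = 23.822 V

23.822 V


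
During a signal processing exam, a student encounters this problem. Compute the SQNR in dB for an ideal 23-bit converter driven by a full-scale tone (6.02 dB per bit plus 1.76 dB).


Theoretical SNR for a full-scale sinusoid:
SNR = 6.02 * N + 1.76
    = 6.02 * 23 + 1.76
    = 138.46 + 1.76
    = 140.22 dB

140.22 dB


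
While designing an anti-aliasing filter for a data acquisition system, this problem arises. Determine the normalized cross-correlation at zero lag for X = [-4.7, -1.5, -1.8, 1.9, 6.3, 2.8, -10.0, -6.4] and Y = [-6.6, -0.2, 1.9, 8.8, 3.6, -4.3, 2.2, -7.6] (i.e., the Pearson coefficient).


Pearson correlation coefficient (population):
r = cov(X,Y) / (std(X) * std(Y))
Mean X = -1.675, Mean Y = -0.275
Cov(X,Y) = 9.776875
Std(X) = 4.965317, Std(Y) = 5.221291
r = 0.3771

0.3771


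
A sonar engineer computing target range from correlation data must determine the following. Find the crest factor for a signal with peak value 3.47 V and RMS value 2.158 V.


Crest factor is the ratio of peak to RMS:
CF = V_peak / V_rms
   = 3.47 / 2.158
   = 1.608

1.608


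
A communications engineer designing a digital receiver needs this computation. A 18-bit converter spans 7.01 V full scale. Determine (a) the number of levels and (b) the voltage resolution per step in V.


Step 1 — number of quantization levels:
L = 2^N = 2^18 = 262144

Step 2 — LSB step size:
delta = Vfs / L
      = 7.01 / 262144
      = 2.674e-05 V

Levels = 262144; step size = 2.674e-05 V


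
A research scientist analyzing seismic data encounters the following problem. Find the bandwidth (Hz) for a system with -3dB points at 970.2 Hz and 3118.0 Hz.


Bandwidth is the difference of -3dB frequencies:
BW = f_high - f_low
   = 3118.0 - 970.2
   = 2147.8 Hz

2147.8 Hz


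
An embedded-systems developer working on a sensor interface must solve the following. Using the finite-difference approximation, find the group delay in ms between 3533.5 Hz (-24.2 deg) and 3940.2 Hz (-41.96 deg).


Group delay from phase difference:
tau = -d(phi)/d(omega)
d(phi) = -17.76 deg = -0.30997 rad
d(omega) = 2*pi*(3940.2 - 3533.5) = 2555.3715 rad/s
tau = -(-0.30997) / 2555.3715
    = 0.1213 ms

0.1213 ms


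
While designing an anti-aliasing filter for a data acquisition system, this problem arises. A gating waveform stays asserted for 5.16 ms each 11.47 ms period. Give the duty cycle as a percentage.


Duty cycle as a percentage:
DC = (t_on / T) * 100
   = (5.16 / 11.47) * 100
   = 0.449869 * 100
   = 44.99 %

44.99 %


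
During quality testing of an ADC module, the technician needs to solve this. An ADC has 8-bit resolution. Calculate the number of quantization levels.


Number of quantization levels = 2^N
= 2^8
= 256

256


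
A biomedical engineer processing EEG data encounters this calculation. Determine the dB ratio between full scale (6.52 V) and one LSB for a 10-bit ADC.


Dynamic range from full-scale to LSB:
V_min = V_max / 2^bits = 6.52 / 2^10
DR = 20 * log10(V_max / V_min)
   = 20 * log10(2^10)
   = 20 * 10 * log10(2)
   = 60.21 dB

60.21 dB


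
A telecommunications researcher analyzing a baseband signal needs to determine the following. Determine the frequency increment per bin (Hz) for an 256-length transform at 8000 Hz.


DFT frequency resolution:
df = fs / N
   = 8000 / 256
   = 31.25 Hz

31.25 Hz


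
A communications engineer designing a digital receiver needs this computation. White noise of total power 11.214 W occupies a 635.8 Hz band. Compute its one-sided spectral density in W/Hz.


Power spectral density:
PSD = P / BW
    = 11.214 / 635.8
    = 0.01763762 W/Hz

0.01763762 W/Hz


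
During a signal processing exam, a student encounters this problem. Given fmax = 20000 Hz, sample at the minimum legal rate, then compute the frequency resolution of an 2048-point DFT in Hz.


Step 1 — Nyquist sampling rate:
fs = 2 * fmax = 2 * 20000 = 40000 Hz

Step 2 — DFT bin spacing:
df = fs / N = 40000 / 2048 = 19.5312 Hz

19.5312 Hz


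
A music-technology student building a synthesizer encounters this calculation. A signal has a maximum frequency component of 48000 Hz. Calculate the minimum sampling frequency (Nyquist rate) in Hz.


The Nyquist rate is twice the maximum frequency component.
fs_min = 2 * fmax
      = 2 * 48000
      = 96000 Hz

96000


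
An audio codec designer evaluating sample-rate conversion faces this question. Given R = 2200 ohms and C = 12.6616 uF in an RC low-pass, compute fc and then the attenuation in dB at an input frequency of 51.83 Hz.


Step 1 — cutoff frequency:
fc = 1 / (2*pi*R*C)
C = 12.6616 uF = 1.26616e-05 F
fc = 1 / (2*pi*2200*1.26616e-05)
   = 5.71359 Hz

Step 2 — magnitude at f = 51.83 Hz:
|H(f)| = 1 / sqrt(1 + (f/fc)^2)
f/fc = 51.83 / 5.71359 = 9.071354
|H| = 1 / sqrt(1 + 82.289463) = 0.1095734
|H|_dB = 20*log10(0.1095734) = -19.21 dB

fc = 5.71359 Hz; |H(51.83 Hz)| = -19.21 dB


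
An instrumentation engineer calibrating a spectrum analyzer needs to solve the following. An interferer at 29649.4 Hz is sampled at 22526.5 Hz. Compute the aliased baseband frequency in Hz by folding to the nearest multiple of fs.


Compute the nearest integer multiple of fs to the signal:
n = round(29649.4 / 22526.5) = 1
f_alias = |29649.4 - 1 * 22526.5|
        = |29649.4 - 22526.5|
        = 7122.9 Hz

7122.9


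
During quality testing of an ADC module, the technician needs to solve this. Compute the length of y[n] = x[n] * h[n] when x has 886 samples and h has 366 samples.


Linear convolution output length:
L = N + M - 1
  = 886 + 366 - 1
  = 1251 samples

1251


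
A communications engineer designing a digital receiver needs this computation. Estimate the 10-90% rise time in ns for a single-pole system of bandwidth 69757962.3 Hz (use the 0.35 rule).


Rise time from bandwidth relationship:
tr = 0.35 / BW
   = 0.35 / 69757962.3
   = 5.017348392e-09 s
   = 5.0173 ns

5.0173 ns


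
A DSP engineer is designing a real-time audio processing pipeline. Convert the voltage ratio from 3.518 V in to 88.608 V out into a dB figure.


Voltage gain in dB:
G = 20 * log10(Vout / Vin)
  = 20 * log10(88.608 / 3.518)
  = 20 * log10(25.187038)
  = 20 * 1.401177
  = 28.02 dB

28.02 dB


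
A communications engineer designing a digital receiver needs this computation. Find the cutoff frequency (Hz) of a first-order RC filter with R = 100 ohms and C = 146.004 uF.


Cutoff frequency of a first-order RC filter:
fc = 1 / (2 * pi * R * C)
C = 146.004 uF = 0.000146004 F
fc = 1 / (2 * pi * 100 * 0.000146004)
   = 1 / 0.091737018758945
   = 10.900725 Hz

10.900725 Hz


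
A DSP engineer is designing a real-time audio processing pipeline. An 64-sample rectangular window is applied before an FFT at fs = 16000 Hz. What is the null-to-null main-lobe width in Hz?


Main lobe width for a rectangular window:
Width = 2 * fs / N
      = 2 * 16000 / 64
      = 32000 / 64
      = 500.0 Hz

500.0 Hz


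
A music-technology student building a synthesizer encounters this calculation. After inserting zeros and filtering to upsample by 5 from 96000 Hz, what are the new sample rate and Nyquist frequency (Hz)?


Step 1 — output sample rate after interpolation by L:
fs_out = L * fs_in = 5 * 96000 = 480000 Hz

Step 2 — Nyquist frequency of the output stream:
f_Nyq = fs_out / 2 = 480000 / 2 = 240000.0 Hz

fs_out = 480000 Hz; f_Nyquist = 240000.0 Hz


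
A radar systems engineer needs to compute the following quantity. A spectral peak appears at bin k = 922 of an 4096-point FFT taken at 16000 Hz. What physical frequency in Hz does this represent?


Frequency of DFT bin k:
f_k = k * fs / N
    = 922 * 16000 / 4096
    = 14752000 / 4096
    = 3601.562 Hz

3601.562 Hz


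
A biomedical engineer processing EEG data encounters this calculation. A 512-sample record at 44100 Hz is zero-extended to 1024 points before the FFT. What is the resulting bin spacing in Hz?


Frequency resolution after zero-padding:
N_padded = 512 * 2 = 1024
df = fs / N_padded
   = 44100 / 1024
   = 43.0664 Hz

43.0664 Hz


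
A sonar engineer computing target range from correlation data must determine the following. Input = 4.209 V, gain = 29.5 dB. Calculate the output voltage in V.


Output voltage from dB gain:
V_out = V_in * 10^(gain_dB / 20)
      = 4.209 * 10^(29.5 / 20)
      = 4.209 * 29.853826
      = 125.6548 V

125.6548 V


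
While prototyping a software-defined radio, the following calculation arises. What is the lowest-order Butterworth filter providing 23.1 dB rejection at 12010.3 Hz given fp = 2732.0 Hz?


Butterworth filter order formula:
n = log10(10^(A/10) - 1) / (2 * log10(f_stop/f_pass))
10^(23.1/10) - 1 = 203.1738
f_stop/f_pass = 12010.3 / 2732.0 = 4.3962
n = 1.7944 -> ceil = 2

2


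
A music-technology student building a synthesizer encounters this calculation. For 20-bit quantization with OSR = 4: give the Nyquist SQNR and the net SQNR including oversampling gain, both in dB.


Step 1 — baseline SQNR at Nyquist:
SQNR_base = 6.02*N + 1.76
          = 6.02*20 + 1.76
          = 122.16 dB

Step 2 — oversampling processing gain:
G = 10*log10(OSR) = 10*log10(4) = 6.02 dB

Step 3 — total:
SQNR_total = 122.16 + 6.02 = 128.18 dB

Base SQNR = 122.16 dB; oversampled SQNR = 128.18 dB


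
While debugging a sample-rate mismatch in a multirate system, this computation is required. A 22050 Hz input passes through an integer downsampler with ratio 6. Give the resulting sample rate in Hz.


Decimation reduces the sample rate:
fs_out = fs_in / M
       = 22050 / 6
       = 3675.0 Hz

3675.0 Hz


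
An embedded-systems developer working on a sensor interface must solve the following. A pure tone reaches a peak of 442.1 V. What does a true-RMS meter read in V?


RMS voltage for a sinusoidal waveform:
V_rms = V_peak / sqrt(2)
      = 442.1 / 1.414214
      = 312.612 V

312.612 V


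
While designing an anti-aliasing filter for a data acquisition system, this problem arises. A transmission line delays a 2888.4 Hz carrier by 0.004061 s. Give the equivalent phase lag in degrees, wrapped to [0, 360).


Phase shift from frequency and time delay:
phi = 360 * f * t_delay
    = 360 * 2888.4 * 0.004061
    = 4222.73 degrees
    mod 360 = 262.73 degrees

262.73 degrees


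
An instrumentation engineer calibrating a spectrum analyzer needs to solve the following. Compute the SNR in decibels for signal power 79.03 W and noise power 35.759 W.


SNR in decibels:
SNR = 10 * log10(Ps / Pn)
    = 10 * log10(79.03 / 35.759)
    = 10 * log10(2.2101)
    = 10 * 0.3444
    = 3.44 dB

3.44 dB


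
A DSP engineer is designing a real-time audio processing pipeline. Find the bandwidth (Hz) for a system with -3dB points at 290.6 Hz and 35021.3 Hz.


Bandwidth is the difference of -3dB frequencies:
BW = f_high - f_low
   = 35021.3 - 290.6
   = 34730.7 Hz

34730.7 Hz


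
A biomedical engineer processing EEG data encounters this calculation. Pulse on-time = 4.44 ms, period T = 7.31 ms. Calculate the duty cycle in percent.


Duty cycle as a percentage:
DC = (t_on / T) * 100
   = (4.44 / 7.31) * 100
   = 0.607387 * 100
   = 60.74 %

60.74 %


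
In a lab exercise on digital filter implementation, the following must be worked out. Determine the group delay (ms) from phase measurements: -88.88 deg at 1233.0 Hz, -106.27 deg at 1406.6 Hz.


Group delay from phase difference:
tau = -d(phi)/d(omega)
d(phi) = -17.39 deg = -0.303513 rad
d(omega) = 2*pi*(1406.6 - 1233.0) = 1090.761 rad/s
tau = -(-0.303513) / 1090.761
    = 0.2783 ms

0.2783 ms


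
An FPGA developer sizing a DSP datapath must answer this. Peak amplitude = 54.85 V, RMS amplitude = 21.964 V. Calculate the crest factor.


Crest factor is the ratio of peak to RMS:
CF = V_peak / V_rms
   = 54.85 / 21.964
   = 2.4973

2.4973


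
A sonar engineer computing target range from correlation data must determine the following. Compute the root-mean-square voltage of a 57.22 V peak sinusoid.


RMS voltage for a sinusoidal waveform:
V_rms = V_peak / sqrt(2)
      = 57.22 / 1.414214
      = 40.461 V

40.461 V


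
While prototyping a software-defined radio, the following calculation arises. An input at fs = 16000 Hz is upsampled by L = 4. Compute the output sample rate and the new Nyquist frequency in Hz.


Step 1 — output sample rate after interpolation by L:
fs_out = L * fs_in = 4 * 16000 = 64000 Hz

Step 2 — Nyquist frequency of the output stream:
f_Nyq = fs_out / 2 = 64000 / 2 = 32000.0 Hz

fs_out = 64000 Hz; f_Nyquist = 32000.0 Hz


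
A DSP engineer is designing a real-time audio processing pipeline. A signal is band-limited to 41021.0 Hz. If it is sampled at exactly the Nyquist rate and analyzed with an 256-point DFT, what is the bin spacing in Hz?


Step 1 — Nyquist sampling rate:
fs = 2 * fmax = 2 * 41021.0 = 82042.0 Hz

Step 2 — DFT bin spacing:
df = fs / N = 82042.0 / 256 = 320.4766 Hz

320.4766 Hz


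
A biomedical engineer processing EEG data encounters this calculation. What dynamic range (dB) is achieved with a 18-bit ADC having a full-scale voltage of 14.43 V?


Dynamic range from full-scale to LSB:
V_min = V_max / 2^bits = 14.43 / 2^18
DR = 20 * log10(V_max / V_min)
   = 20 * log10(2^18)
   = 20 * 18 * log10(2)
   = 108.37 dB

108.37 dB


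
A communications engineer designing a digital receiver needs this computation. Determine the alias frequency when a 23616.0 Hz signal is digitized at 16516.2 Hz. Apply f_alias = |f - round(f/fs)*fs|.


Compute the nearest integer multiple of fs to the signal:
n = round(23616.0 / 16516.2) = 1
f_alias = |23616.0 - 1 * 16516.2|
        = |23616.0 - 16516.2|
        = 7099.8 Hz

7099.8


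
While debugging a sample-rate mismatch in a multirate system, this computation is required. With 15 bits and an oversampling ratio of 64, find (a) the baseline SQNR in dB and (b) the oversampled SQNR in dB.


Step 1 — baseline SQNR at Nyquist:
SQNR_base = 6.02*N + 1.76
          = 6.02*15 + 1.76
          = 92.06 dB

Step 2 — oversampling processing gain:
G = 10*log10(OSR) = 10*log10(64) = 18.06 dB

Step 3 — total:
SQNR_total = 92.06 + 18.06 = 110.12 dB

Base SQNR = 92.06 dB; oversampled SQNR = 110.12 dB


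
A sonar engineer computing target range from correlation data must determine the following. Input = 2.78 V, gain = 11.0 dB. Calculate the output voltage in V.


Output voltage from dB gain:
V_out = V_in * 10^(gain_dB / 20)
      = 2.78 * 10^(11.0 / 20)
      = 2.78 * 3.548134
      = 9.8638 V

9.8638 V


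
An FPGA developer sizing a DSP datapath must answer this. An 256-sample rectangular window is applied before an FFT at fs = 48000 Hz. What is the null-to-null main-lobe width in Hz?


Main lobe width for a rectangular window:
Width = 2 * fs / N
      = 2 * 48000 / 256
      = 96000 / 256
      = 375.0 Hz

375.0 Hz


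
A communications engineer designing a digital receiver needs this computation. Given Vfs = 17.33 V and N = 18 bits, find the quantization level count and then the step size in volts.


Step 1 — number of quantization levels:
L = 2^N = 2^18 = 262144

Step 2 — LSB step size:
delta = Vfs / L
      = 17.33 / 262144
      = 6.611e-05 V

Levels = 262144; step size = 6.611e-05 V


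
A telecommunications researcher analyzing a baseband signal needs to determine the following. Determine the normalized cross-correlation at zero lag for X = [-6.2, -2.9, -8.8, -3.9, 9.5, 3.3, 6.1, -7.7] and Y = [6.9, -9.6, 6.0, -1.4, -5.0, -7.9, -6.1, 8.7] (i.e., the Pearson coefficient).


Pearson correlation coefficient (population):
r = cov(X,Y) / (std(X) * std(Y))
Mean X = -1.325, Mean Y = -1.05
Cov(X,Y) = -31.3975
Std(X) = 6.355067, Std(Y) = 6.793563
r = -0.7272

-0.7272


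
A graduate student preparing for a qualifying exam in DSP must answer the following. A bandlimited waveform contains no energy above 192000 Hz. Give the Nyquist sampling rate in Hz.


The Nyquist rate is twice the maximum frequency component.
fs_min = 2 * fmax
      = 2 * 192000
      = 384000 Hz

384000


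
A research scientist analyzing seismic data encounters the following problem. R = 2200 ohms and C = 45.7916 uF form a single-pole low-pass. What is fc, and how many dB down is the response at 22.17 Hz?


Step 1 — cutoff frequency:
fc = 1 / (2*pi*R*C)
C = 45.7916 uF = 4.57916e-05 F
fc = 1 / (2*pi*2200*4.57916e-05)
   = 1.57983 Hz

Step 2 — magnitude at f = 22.17 Hz:
|H(f)| = 1 / sqrt(1 + (f/fc)^2)
f/fc = 22.17 / 1.57983 = 14.033155
|H| = 1 / sqrt(1 + 196.929439) = 0.0710796
|H|_dB = 20*log10(0.0710796) = -22.97 dB

fc = 1.57983 Hz; |H(22.17 Hz)| = -22.97 dB


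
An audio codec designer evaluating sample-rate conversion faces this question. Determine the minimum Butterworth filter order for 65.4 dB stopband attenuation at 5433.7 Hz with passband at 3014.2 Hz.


Butterworth filter order formula:
n = log10(10^(A/10) - 1) / (2 * log10(f_stop/f_pass))
10^(65.4/10) - 1 = 3467367.5045
f_stop/f_pass = 5433.7 / 3014.2 = 1.8027
n = 12.7773 -> ceil = 13

13


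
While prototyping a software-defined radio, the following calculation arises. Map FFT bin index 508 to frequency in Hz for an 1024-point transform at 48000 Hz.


Frequency of DFT bin k:
f_k = k * fs / N
    = 508 * 48000 / 1024
    = 24384000 / 1024
    = 23812.5 Hz

23812.5 Hz


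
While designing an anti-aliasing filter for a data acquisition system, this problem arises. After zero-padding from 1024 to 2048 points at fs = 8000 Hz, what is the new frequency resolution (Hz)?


Frequency resolution after zero-padding:
N_padded = 1024 * 2 = 2048
df = fs / N_padded
   = 8000 / 2048
   = 3.9062 Hz

3.9062 Hz


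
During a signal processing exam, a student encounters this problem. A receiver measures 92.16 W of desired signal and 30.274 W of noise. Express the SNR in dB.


SNR in decibels:
SNR = 10 * log10(Ps / Pn)
    = 10 * log10(92.16 / 30.274)
    = 10 * log10(3.0442)
    = 10 * 0.4835
    = 4.83 dB

4.83 dB


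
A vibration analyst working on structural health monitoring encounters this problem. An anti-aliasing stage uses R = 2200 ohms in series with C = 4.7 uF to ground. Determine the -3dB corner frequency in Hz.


Cutoff frequency of a first-order RC filter:
fc = 1 / (2 * pi * R * C)
C = 4.7 uF = 4.7e-06 F
fc = 1 / (2 * pi * 2200 * 4.7e-06)
   = 1 / 0.064968136076237
   = 15.392161 Hz

15.392161 Hz


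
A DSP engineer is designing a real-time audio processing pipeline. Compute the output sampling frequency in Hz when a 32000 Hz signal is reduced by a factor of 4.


Decimation reduces the sample rate:
fs_out = fs_in / M
       = 32000 / 4
       = 8000.0 Hz

8000.0 Hz


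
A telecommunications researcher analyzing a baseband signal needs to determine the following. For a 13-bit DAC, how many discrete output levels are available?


Number of quantization levels = 2^N
= 2^13
= 8192

8192


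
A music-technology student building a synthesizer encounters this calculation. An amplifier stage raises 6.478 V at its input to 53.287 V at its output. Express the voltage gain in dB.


Voltage gain in dB:
G = 20 * log10(Vout / Vin)
  = 20 * log10(53.287 / 6.478)
  = 20 * log10(8.225841)
  = 20 * 0.91518
  = 18.3 dB

18.3 dB


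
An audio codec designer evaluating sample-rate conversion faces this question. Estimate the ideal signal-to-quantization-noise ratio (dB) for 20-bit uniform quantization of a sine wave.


Theoretical SNR for a full-scale sinusoid:
SNR = 6.02 * N + 1.76
    = 6.02 * 20 + 1.76
    = 120.4 + 1.76
    = 122.16 dB

122.16 dB


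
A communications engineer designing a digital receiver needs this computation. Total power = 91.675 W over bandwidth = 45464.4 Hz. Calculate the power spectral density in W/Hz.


Power spectral density:
PSD = P / BW
    = 91.675 / 45464.4
    = 0.00201641 W/Hz

0.00201641 W/Hz


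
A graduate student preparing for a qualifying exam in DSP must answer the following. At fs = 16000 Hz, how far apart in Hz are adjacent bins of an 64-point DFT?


DFT frequency resolution:
df = fs / N
   = 16000 / 64
   = 250.0 Hz

250.0 Hz


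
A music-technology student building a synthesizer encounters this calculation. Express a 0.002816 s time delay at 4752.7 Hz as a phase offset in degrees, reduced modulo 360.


Phase shift from frequency and time delay:
phi = 360 * f * t_delay
    = 360 * 4752.7 * 0.002816
    = 4818.1 degrees
    mod 360 = 138.1 degrees

138.1 degrees


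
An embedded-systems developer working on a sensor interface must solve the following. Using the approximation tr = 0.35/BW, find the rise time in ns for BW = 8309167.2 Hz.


Rise time from bandwidth relationship:
tr = 0.35 / BW
   = 0.35 / 8309167.2
   = 4.212215154e-08 s
   = 42.1222 ns

42.1222 ns


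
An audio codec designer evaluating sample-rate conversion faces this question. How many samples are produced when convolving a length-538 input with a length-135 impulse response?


Linear convolution output length:
L = N + M - 1
  = 538 + 135 - 1
  = 672 samples

672


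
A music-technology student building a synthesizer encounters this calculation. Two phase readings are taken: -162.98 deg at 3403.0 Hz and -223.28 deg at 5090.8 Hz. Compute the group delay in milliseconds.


Group delay from phase difference:
tau = -d(phi)/d(omega)
d(phi) = -60.3 deg = -1.052434 rad
d(omega) = 2*pi*(5090.8 - 3403.0) = 10604.7602 rad/s
tau = -(-1.052434) / 10604.7602
    = 0.0992 ms

0.0992 ms


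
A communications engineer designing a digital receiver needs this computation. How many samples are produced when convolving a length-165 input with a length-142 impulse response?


Linear convolution output length:
L = N + M - 1
  = 165 + 142 - 1
  = 306 samples

306


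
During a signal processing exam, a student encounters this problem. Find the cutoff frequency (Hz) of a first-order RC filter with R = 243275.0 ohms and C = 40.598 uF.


Cutoff frequency of a first-order RC filter:
fc = 1 / (2 * pi * R * C)
C = 40.598 uF = 4.0598e-05 F
fc = 1 / (2 * pi * 243275.0 * 4.0598e-05)
   = 1 / 62.055744283716
   = 0.016115 Hz

0.016115 Hz


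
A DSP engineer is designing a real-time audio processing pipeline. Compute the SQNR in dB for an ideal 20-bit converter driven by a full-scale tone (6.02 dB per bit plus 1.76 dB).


Theoretical SNR for a full-scale sinusoid:
SNR = 6.02 * N + 1.76
    = 6.02 * 20 + 1.76
    = 120.4 + 1.76
    = 122.16 dB

122.16 dB


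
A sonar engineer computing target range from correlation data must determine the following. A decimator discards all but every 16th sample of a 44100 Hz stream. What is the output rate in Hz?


Decimation reduces the sample rate:
fs_out = fs_in / M
       = 44100 / 16
       = 2756.25 Hz

2756.25 Hz


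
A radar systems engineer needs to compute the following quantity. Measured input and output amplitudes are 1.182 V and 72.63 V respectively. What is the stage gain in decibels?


Voltage gain in dB:
G = 20 * log10(Vout / Vin)
  = 20 * log10(72.63 / 1.182)
  = 20 * log10(61.446701)
  = 20 * 1.788499
  = 35.77 dB

35.77 dB


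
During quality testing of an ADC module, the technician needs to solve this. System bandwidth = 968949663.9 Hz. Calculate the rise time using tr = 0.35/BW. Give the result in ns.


Rise time from bandwidth relationship:
tr = 0.35 / BW
   = 0.35 / 968949663.9
   = 3.612158743e-10 s
   = 0.3612 ns

0.3612 ns


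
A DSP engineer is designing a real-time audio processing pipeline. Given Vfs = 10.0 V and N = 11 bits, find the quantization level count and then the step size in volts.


Step 1 — number of quantization levels:
L = 2^N = 2^11 = 2048

Step 2 — LSB step size:
delta = Vfs / L
      = 10.0 / 2048
      = 0.00488281 V

Levels = 2048; step size = 0.00488281 V


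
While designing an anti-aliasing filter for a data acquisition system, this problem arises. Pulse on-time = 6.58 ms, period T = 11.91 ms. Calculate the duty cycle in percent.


Duty cycle as a percentage:
DC = (t_on / T) * 100
   = (6.58 / 11.91) * 100
   = 0.552477 * 100
   = 55.25 %

55.25 %


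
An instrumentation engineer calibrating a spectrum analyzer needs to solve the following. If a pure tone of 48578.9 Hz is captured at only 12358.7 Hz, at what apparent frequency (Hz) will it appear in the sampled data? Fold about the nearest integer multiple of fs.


Compute the nearest integer multiple of fs to the signal:
n = round(48578.9 / 12358.7) = 4
f_alias = |48578.9 - 4 * 12358.7|
        = |48578.9 - 49434.8|
        = 855.9 Hz

855.9


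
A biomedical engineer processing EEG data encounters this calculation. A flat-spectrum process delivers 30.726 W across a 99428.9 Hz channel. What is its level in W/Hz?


Power spectral density:
PSD = P / BW
    = 30.726 / 99428.9
    = 0.00030902 W/Hz

0.00030902 W/Hz


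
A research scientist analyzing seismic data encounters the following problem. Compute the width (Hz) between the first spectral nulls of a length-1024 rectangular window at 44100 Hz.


Main lobe width for a rectangular window:
Width = 2 * fs / N
      = 2 * 44100 / 1024
      = 88200 / 1024
      = 86.133 Hz

86.133 Hz


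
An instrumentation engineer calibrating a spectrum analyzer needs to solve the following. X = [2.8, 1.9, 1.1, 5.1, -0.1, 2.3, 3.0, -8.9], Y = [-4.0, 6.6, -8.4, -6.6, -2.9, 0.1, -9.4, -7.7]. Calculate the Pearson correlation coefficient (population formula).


Pearson correlation coefficient (population):
r = cov(X,Y) / (std(X) * std(Y))
Mean X = 0.9, Mean Y = -4.0375
Cov(X,Y) = 3.545
Std(X) = 3.9639, Std(Y) = 4.991728
r = 0.1792

0.1792


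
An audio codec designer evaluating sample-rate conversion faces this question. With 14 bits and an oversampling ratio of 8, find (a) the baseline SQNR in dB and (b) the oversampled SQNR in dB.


Step 1 — baseline SQNR at Nyquist:
SQNR_base = 6.02*N + 1.76
          = 6.02*14 + 1.76
          = 86.04 dB

Step 2 — oversampling processing gain:
G = 10*log10(OSR) = 10*log10(8) = 9.03 dB

Step 3 — total:
SQNR_total = 86.04 + 9.03 = 95.07 dB

Base SQNR = 86.04 dB; oversampled SQNR = 95.07 dB


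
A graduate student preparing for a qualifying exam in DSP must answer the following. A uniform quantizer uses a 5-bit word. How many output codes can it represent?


Number of quantization levels = 2^N
= 2^5
= 32

32


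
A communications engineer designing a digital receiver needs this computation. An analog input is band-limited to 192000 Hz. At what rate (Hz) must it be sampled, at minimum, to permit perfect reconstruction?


The Nyquist rate is twice the maximum frequency component.
fs_min = 2 * fmax
      = 2 * 192000
      = 384000 Hz

384000


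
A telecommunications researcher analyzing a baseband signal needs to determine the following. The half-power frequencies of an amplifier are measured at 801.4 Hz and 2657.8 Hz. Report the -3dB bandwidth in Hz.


Bandwidth is the difference of -3dB frequencies:
BW = f_high - f_low
   = 2657.8 - 801.4
   = 1856.4 Hz

1856.4 Hz


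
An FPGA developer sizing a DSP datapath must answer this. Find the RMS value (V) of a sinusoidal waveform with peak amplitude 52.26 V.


RMS voltage for a sinusoidal waveform:
V_rms = V_peak / sqrt(2)
      = 52.26 / 1.414214
      = 36.953 V

36.953 V


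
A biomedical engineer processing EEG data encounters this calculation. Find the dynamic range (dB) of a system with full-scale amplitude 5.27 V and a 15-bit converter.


Dynamic range from full-scale to LSB:
V_min = V_max / 2^bits = 5.27 / 2^15
DR = 20 * log10(V_max / V_min)
   = 20 * log10(2^15)
   = 20 * 15 * log10(2)
   = 90.31 dB

90.31 dB


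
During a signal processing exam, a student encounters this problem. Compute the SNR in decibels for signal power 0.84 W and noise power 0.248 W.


SNR in decibels:
SNR = 10 * log10(Ps / Pn)
    = 10 * log10(0.84 / 0.248)
    = 10 * log10(3.3871)
    = 10 * 0.5298
    = 5.3 dB

5.3 dB


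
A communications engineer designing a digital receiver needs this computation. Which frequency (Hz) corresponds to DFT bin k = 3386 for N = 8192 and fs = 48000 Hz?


Frequency of DFT bin k:
f_k = k * fs / N
    = 3386 * 48000 / 8192
    = 162528000 / 8192
    = 19839.844 Hz

19839.844 Hz


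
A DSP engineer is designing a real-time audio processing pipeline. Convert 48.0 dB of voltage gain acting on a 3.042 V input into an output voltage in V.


Output voltage from dB gain:
V_out = V_in * 10^(gain_dB / 20)
      = 3.042 * 10^(48.0 / 20)
      = 3.042 * 251.188643
      = 764.1159 V

764.1159 V


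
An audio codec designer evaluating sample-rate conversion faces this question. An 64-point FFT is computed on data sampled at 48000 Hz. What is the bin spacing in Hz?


DFT frequency resolution:
df = fs / N
   = 48000 / 64
   = 750.0 Hz

750.0 Hz


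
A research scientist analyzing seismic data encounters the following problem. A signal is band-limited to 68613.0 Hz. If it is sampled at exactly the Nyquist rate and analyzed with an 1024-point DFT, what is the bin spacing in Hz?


Step 1 — Nyquist sampling rate:
fs = 2 * fmax = 2 * 68613.0 = 137226.0 Hz

Step 2 — DFT bin spacing:
df = fs / N = 137226.0 / 1024 = 134.0098 Hz

134.0098 Hz


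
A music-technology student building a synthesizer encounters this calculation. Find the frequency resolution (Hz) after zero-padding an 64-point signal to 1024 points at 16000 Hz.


Frequency resolution after zero-padding:
N_padded = 64 * 16 = 1024
df = fs / N_padded
   = 16000 / 1024
   = 15.625 Hz

15.625 Hz


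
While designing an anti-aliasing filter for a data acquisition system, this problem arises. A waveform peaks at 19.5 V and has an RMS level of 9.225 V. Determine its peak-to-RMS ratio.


Crest factor is the ratio of peak to RMS:
CF = V_peak / V_rms
   = 19.5 / 9.225
   = 2.1138

2.1138


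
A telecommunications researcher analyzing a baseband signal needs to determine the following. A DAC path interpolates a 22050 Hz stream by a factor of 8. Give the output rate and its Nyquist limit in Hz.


Step 1 — output sample rate after interpolation by L:
fs_out = L * fs_in = 8 * 22050 = 176400 Hz

Step 2 — Nyquist frequency of the output stream:
f_Nyq = fs_out / 2 = 176400 / 2 = 88200.0 Hz

fs_out = 176400 Hz; f_Nyquist = 88200.0 Hz


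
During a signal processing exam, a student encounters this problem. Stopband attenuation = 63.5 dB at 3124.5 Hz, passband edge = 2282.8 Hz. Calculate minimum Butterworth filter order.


Butterworth filter order formula:
n = log10(10^(A/10) - 1) / (2 * log10(f_stop/f_pass))
10^(63.5/10) - 1 = 2238720.1386
f_stop/f_pass = 3124.5 / 2282.8 = 1.3687
n = 23.292 -> ceil = 24

24


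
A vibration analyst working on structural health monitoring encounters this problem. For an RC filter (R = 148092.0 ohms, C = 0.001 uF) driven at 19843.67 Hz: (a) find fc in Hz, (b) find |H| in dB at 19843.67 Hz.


Step 1 — cutoff frequency:
fc = 1 / (2*pi*R*C)
C = 0.001 uF = 1e-09 F
fc = 1 / (2*pi*148092.0*1e-09)
   = 1074.703 Hz

Step 2 — magnitude at f = 19843.67 Hz:
|H(f)| = 1 / sqrt(1 + (f/fc)^2)
f/fc = 19843.67 / 1074.703 = 18.464329
|H| = 1 / sqrt(1 + 340.931445) = 0.0540792
|H|_dB = 20*log10(0.0540792) = -25.34 dB

fc = 1074.703 Hz; |H(19843.67 Hz)| = -25.34 dB


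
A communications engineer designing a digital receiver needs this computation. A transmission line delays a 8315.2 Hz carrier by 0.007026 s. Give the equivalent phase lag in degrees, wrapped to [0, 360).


Phase shift from frequency and time delay:
phi = 360 * f * t_delay
    = 360 * 8315.2 * 0.007026
    = 21032.13 degrees
    mod 360 = 152.13 degrees

152.13 degrees


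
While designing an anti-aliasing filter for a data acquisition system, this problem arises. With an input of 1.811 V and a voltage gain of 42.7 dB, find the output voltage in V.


Output voltage from dB gain:
V_out = V_in * 10^(gain_dB / 20)
      = 1.811 * 10^(42.7 / 20)
      = 1.811 * 136.458314
      = 247.126 V

247.126 V


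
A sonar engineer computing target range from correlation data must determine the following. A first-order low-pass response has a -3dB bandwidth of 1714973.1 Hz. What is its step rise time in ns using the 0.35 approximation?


Rise time from bandwidth relationship:
tr = 0.35 / BW
   = 0.35 / 1714973.1
   = 2.040848338e-07 s
   = 204.0848 ns

204.0848 ns


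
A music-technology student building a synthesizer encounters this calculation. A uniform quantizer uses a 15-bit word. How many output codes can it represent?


Number of quantization levels = 2^N
= 2^15
= 32768

32768


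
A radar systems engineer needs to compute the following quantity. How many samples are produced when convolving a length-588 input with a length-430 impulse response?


Linear convolution output length:
L = N + M - 1
  = 588 + 430 - 1
  = 1017 samples

1017


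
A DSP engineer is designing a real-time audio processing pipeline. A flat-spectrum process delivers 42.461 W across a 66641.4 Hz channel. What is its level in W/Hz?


Power spectral density:
PSD = P / BW
    = 42.461 / 66641.4
    = 0.00063716 W/Hz

0.00063716 W/Hz


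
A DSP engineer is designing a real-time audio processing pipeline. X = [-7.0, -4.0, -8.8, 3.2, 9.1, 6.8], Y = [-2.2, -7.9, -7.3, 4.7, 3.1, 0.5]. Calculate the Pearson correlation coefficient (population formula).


Pearson correlation coefficient (population):
r = cov(X,Y) / (std(X) * std(Y))
Mean X = -0.1167, Mean Y = -1.5167
Cov(X,Y) = 26.138056
Std(X) = 6.851379, Std(Y) = 4.807777
r = 0.7935

0.7935


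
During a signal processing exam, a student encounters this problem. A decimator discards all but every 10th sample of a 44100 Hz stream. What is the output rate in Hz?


Decimation reduces the sample rate:
fs_out = fs_in / M
       = 44100 / 10
       = 4410.0 Hz

4410.0 Hz


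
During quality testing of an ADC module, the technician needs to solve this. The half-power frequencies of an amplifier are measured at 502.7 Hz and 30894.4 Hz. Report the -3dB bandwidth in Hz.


Bandwidth is the difference of -3dB frequencies:
BW = f_high - f_low
   = 30894.4 - 502.7
   = 30391.7 Hz

30391.7 Hz


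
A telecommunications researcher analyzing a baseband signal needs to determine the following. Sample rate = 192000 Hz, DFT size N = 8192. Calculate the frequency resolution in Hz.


DFT frequency resolution:
df = fs / N
   = 192000 / 8192
   = 23.4375 Hz

23.4375 Hz


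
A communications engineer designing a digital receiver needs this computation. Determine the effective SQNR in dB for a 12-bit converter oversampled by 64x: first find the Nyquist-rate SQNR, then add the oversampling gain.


Step 1 — baseline SQNR at Nyquist:
SQNR_base = 6.02*N + 1.76
          = 6.02*12 + 1.76
          = 74.0 dB

Step 2 — oversampling processing gain:
G = 10*log10(OSR) = 10*log10(64) = 18.06 dB

Step 3 — total:
SQNR_total = 74.0 + 18.06 = 92.06 dB

Base SQNR = 74.0 dB; oversampled SQNR = 92.06 dB


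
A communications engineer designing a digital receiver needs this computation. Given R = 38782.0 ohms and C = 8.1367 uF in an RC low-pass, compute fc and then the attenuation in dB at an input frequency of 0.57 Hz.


Step 1 — cutoff frequency:
fc = 1 / (2*pi*R*C)
C = 8.1367 uF = 8.1367e-06 F
fc = 1 / (2*pi*38782.0*8.1367e-06)
   = 0.504361 Hz

Step 2 — magnitude at f = 0.57 Hz:
|H(f)| = 1 / sqrt(1 + (f/fc)^2)
f/fc = 0.57 / 0.504361 = 1.130143
|H| = 1 / sqrt(1 + 1.277223) = 0.6626699
|H|_dB = 20*log10(0.6626699) = -3.57 dB

fc = 0.504361 Hz; |H(0.57 Hz)| = -3.57 dB


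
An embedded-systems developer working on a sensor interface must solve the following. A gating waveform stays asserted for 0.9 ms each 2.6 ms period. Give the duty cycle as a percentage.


Duty cycle as a percentage:
DC = (t_on / T) * 100
   = (0.9 / 2.6) * 100
   = 0.346154 * 100
   = 34.62 %

34.62 %


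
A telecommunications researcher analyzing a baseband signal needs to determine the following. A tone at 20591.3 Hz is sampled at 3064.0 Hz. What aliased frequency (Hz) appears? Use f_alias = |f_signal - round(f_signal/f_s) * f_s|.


Compute the nearest integer multiple of fs to the signal:
n = round(20591.3 / 3064.0) = 7
f_alias = |20591.3 - 7 * 3064.0|
        = |20591.3 - 21448.0|
        = 856.7 Hz

856.7


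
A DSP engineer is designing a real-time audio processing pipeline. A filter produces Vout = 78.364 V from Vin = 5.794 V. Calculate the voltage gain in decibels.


Voltage gain in dB:
G = 20 * log10(Vout / Vin)
  = 20 * log10(78.364 / 5.794)
  = 20 * log10(13.525026)
  = 20 * 1.131138
  = 22.62 dB

22.62 dB


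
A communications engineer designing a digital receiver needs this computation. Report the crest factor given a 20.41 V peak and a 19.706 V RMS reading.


Crest factor is the ratio of peak to RMS:
CF = V_peak / V_rms
   = 20.41 / 19.706
   = 1.0357

1.0357


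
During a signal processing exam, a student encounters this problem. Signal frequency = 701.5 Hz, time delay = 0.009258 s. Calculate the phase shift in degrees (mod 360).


Phase shift from frequency and time delay:
phi = 360 * f * t_delay
    = 360 * 701.5 * 0.009258
    = 2338.02 degrees
    mod 360 = 178.02 degrees

178.02 degrees


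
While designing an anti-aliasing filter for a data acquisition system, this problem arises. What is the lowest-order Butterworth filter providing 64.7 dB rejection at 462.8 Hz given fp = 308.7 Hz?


Butterworth filter order formula:
n = log10(10^(A/10) - 1) / (2 * log10(f_stop/f_pass))
10^(64.7/10) - 1 = 2951208.2267
f_stop/f_pass = 462.8 / 308.7 = 1.4992
n = 18.3957 -> ceil = 19

19


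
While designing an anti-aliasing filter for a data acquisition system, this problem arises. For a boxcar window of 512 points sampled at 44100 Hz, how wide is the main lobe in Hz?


Main lobe width for a rectangular window:
Width = 2 * fs / N
      = 2 * 44100 / 512
      = 88200 / 512
      = 172.266 Hz

172.266 Hz


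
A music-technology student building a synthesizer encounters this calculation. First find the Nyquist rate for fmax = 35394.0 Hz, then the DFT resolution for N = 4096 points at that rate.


Step 1 — Nyquist sampling rate:
fs = 2 * fmax = 2 * 35394.0 = 70788.0 Hz

Step 2 — DFT bin spacing:
df = fs / N = 70788.0 / 4096 = 17.2822 Hz

17.2822 Hz
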